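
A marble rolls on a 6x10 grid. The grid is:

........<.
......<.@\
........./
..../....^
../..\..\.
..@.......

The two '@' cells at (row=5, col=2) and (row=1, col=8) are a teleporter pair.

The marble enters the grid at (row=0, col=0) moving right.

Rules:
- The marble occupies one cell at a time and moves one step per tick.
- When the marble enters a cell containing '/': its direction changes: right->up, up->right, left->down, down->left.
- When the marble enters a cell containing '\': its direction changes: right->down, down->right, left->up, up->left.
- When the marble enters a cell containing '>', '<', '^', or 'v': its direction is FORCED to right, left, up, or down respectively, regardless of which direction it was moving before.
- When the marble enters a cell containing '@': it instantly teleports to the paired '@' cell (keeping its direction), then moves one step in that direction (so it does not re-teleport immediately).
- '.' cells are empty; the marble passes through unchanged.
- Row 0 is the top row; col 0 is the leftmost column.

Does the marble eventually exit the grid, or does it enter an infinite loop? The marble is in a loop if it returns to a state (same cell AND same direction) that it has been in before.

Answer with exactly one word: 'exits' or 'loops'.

Answer: exits

Derivation:
Step 1: enter (0,0), '.' pass, move right to (0,1)
Step 2: enter (0,1), '.' pass, move right to (0,2)
Step 3: enter (0,2), '.' pass, move right to (0,3)
Step 4: enter (0,3), '.' pass, move right to (0,4)
Step 5: enter (0,4), '.' pass, move right to (0,5)
Step 6: enter (0,5), '.' pass, move right to (0,6)
Step 7: enter (0,6), '.' pass, move right to (0,7)
Step 8: enter (0,7), '.' pass, move right to (0,8)
Step 9: enter (0,8), '<' forces right->left, move left to (0,7)
Step 10: enter (0,7), '.' pass, move left to (0,6)
Step 11: enter (0,6), '.' pass, move left to (0,5)
Step 12: enter (0,5), '.' pass, move left to (0,4)
Step 13: enter (0,4), '.' pass, move left to (0,3)
Step 14: enter (0,3), '.' pass, move left to (0,2)
Step 15: enter (0,2), '.' pass, move left to (0,1)
Step 16: enter (0,1), '.' pass, move left to (0,0)
Step 17: enter (0,0), '.' pass, move left to (0,-1)
Step 18: at (0,-1) — EXIT via left edge, pos 0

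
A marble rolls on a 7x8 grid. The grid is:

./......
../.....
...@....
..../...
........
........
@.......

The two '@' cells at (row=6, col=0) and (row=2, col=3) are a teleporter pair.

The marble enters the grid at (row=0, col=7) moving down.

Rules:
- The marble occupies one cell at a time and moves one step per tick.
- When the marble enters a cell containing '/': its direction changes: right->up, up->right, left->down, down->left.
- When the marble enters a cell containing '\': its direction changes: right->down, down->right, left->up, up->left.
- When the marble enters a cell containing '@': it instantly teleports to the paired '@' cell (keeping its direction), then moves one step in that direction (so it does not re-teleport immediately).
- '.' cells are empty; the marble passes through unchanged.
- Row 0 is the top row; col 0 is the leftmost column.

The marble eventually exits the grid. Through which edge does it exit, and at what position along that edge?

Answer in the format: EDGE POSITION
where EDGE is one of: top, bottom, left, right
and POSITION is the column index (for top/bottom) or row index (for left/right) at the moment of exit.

Step 1: enter (0,7), '.' pass, move down to (1,7)
Step 2: enter (1,7), '.' pass, move down to (2,7)
Step 3: enter (2,7), '.' pass, move down to (3,7)
Step 4: enter (3,7), '.' pass, move down to (4,7)
Step 5: enter (4,7), '.' pass, move down to (5,7)
Step 6: enter (5,7), '.' pass, move down to (6,7)
Step 7: enter (6,7), '.' pass, move down to (7,7)
Step 8: at (7,7) — EXIT via bottom edge, pos 7

Answer: bottom 7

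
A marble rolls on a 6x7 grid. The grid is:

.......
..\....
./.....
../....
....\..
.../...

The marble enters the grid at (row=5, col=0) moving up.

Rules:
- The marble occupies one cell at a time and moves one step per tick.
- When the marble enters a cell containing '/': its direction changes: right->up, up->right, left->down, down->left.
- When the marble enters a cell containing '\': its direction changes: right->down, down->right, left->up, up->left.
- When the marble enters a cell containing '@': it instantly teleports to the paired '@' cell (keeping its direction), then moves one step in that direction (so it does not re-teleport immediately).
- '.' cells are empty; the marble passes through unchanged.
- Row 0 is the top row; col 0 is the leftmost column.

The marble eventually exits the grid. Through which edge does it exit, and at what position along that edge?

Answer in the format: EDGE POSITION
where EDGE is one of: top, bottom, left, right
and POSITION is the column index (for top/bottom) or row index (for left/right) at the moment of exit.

Answer: top 0

Derivation:
Step 1: enter (5,0), '.' pass, move up to (4,0)
Step 2: enter (4,0), '.' pass, move up to (3,0)
Step 3: enter (3,0), '.' pass, move up to (2,0)
Step 4: enter (2,0), '.' pass, move up to (1,0)
Step 5: enter (1,0), '.' pass, move up to (0,0)
Step 6: enter (0,0), '.' pass, move up to (-1,0)
Step 7: at (-1,0) — EXIT via top edge, pos 0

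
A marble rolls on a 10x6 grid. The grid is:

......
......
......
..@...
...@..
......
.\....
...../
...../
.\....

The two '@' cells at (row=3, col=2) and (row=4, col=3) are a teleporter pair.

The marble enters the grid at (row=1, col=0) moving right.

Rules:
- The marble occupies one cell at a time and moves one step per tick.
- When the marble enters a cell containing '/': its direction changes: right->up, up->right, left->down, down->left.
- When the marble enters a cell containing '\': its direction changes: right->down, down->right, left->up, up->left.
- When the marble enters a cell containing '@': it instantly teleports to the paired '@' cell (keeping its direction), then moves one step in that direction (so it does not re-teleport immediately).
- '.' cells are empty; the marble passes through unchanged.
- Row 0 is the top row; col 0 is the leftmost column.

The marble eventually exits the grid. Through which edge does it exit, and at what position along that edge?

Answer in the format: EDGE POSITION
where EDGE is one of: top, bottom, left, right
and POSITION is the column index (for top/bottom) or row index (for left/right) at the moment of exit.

Answer: right 1

Derivation:
Step 1: enter (1,0), '.' pass, move right to (1,1)
Step 2: enter (1,1), '.' pass, move right to (1,2)
Step 3: enter (1,2), '.' pass, move right to (1,3)
Step 4: enter (1,3), '.' pass, move right to (1,4)
Step 5: enter (1,4), '.' pass, move right to (1,5)
Step 6: enter (1,5), '.' pass, move right to (1,6)
Step 7: at (1,6) — EXIT via right edge, pos 1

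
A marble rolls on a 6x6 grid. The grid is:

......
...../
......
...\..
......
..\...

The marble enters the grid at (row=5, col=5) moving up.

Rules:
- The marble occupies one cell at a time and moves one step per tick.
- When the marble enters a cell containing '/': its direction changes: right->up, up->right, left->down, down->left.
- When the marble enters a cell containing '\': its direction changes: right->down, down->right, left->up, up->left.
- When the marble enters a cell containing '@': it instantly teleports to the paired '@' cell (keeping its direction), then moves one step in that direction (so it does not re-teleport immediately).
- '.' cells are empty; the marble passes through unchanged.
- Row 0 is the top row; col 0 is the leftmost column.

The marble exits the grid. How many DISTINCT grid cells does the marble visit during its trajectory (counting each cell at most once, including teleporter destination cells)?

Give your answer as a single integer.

Answer: 5

Derivation:
Step 1: enter (5,5), '.' pass, move up to (4,5)
Step 2: enter (4,5), '.' pass, move up to (3,5)
Step 3: enter (3,5), '.' pass, move up to (2,5)
Step 4: enter (2,5), '.' pass, move up to (1,5)
Step 5: enter (1,5), '/' deflects up->right, move right to (1,6)
Step 6: at (1,6) — EXIT via right edge, pos 1
Distinct cells visited: 5 (path length 5)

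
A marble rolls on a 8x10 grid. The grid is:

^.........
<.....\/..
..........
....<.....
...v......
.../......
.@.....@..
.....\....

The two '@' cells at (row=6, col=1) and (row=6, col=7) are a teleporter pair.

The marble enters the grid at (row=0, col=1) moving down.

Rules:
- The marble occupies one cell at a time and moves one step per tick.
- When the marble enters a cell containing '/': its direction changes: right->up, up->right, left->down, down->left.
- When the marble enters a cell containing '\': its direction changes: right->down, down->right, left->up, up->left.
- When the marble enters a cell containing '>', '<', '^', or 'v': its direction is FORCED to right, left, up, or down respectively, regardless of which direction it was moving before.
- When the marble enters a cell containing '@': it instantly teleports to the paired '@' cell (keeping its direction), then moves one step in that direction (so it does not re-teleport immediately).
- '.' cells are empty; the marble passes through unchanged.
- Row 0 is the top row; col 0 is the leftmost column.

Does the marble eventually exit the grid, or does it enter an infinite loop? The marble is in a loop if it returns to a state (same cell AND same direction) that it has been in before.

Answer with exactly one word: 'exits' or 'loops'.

Answer: exits

Derivation:
Step 1: enter (0,1), '.' pass, move down to (1,1)
Step 2: enter (1,1), '.' pass, move down to (2,1)
Step 3: enter (2,1), '.' pass, move down to (3,1)
Step 4: enter (3,1), '.' pass, move down to (4,1)
Step 5: enter (4,1), '.' pass, move down to (5,1)
Step 6: enter (5,1), '.' pass, move down to (6,1)
Step 7: enter (6,1), '@' teleport (6,1)->(6,7), also enter (6,7), move down to (7,7)
Step 8: enter (7,7), '.' pass, move down to (8,7)
Step 9: at (8,7) — EXIT via bottom edge, pos 7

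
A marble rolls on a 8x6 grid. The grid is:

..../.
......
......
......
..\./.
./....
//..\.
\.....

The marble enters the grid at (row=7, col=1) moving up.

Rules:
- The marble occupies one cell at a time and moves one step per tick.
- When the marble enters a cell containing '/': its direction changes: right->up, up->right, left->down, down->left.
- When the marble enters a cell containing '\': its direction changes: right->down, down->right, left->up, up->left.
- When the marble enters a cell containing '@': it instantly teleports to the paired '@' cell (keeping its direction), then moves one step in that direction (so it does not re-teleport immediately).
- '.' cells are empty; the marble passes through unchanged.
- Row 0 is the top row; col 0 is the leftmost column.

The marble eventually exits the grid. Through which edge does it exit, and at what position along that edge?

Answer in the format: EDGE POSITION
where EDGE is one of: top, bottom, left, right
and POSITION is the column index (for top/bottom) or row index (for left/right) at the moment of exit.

Answer: bottom 4

Derivation:
Step 1: enter (7,1), '.' pass, move up to (6,1)
Step 2: enter (6,1), '/' deflects up->right, move right to (6,2)
Step 3: enter (6,2), '.' pass, move right to (6,3)
Step 4: enter (6,3), '.' pass, move right to (6,4)
Step 5: enter (6,4), '\' deflects right->down, move down to (7,4)
Step 6: enter (7,4), '.' pass, move down to (8,4)
Step 7: at (8,4) — EXIT via bottom edge, pos 4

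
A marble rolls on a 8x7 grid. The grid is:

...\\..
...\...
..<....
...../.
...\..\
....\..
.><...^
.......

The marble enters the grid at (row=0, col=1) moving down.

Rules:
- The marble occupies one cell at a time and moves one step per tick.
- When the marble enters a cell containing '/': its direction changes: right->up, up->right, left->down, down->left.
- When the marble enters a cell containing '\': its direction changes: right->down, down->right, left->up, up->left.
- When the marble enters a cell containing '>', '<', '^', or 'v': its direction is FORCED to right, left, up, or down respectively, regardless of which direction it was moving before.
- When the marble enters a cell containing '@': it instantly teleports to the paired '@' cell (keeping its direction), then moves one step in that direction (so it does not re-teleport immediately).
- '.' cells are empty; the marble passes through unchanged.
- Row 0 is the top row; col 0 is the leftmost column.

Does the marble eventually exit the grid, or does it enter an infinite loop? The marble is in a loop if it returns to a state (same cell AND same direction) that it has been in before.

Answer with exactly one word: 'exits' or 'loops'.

Step 1: enter (0,1), '.' pass, move down to (1,1)
Step 2: enter (1,1), '.' pass, move down to (2,1)
Step 3: enter (2,1), '.' pass, move down to (3,1)
Step 4: enter (3,1), '.' pass, move down to (4,1)
Step 5: enter (4,1), '.' pass, move down to (5,1)
Step 6: enter (5,1), '.' pass, move down to (6,1)
Step 7: enter (6,1), '>' forces down->right, move right to (6,2)
Step 8: enter (6,2), '<' forces right->left, move left to (6,1)
Step 9: enter (6,1), '>' forces left->right, move right to (6,2)
Step 10: at (6,2) dir=right — LOOP DETECTED (seen before)

Answer: loops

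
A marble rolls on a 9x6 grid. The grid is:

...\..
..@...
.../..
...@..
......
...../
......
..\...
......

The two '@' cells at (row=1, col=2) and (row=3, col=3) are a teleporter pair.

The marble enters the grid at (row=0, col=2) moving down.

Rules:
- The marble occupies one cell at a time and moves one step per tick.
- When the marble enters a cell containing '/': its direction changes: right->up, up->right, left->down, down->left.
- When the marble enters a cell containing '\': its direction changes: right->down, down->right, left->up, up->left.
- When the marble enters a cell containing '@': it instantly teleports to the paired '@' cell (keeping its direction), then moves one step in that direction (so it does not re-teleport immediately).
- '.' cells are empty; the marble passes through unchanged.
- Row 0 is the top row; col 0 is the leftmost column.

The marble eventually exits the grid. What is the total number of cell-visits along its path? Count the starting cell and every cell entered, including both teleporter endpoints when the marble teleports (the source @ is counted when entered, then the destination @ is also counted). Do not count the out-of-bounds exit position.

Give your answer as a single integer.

Step 1: enter (0,2), '.' pass, move down to (1,2)
Step 2: enter (1,2), '@' teleport (1,2)->(3,3), also enter (3,3), move down to (4,3)
Step 3: enter (4,3), '.' pass, move down to (5,3)
Step 4: enter (5,3), '.' pass, move down to (6,3)
Step 5: enter (6,3), '.' pass, move down to (7,3)
Step 6: enter (7,3), '.' pass, move down to (8,3)
Step 7: enter (8,3), '.' pass, move down to (9,3)
Step 8: at (9,3) — EXIT via bottom edge, pos 3
Path length (cell visits): 8

Answer: 8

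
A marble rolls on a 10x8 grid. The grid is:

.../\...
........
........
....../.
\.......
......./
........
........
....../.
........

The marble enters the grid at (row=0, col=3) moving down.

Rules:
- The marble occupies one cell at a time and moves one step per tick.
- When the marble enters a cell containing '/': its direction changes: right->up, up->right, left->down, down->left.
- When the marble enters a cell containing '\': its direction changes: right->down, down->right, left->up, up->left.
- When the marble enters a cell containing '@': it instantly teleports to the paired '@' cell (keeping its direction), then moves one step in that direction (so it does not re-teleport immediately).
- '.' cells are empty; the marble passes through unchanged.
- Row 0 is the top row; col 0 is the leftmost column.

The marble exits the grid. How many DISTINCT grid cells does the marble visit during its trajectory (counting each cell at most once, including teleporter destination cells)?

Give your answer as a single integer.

Answer: 4

Derivation:
Step 1: enter (0,3), '/' deflects down->left, move left to (0,2)
Step 2: enter (0,2), '.' pass, move left to (0,1)
Step 3: enter (0,1), '.' pass, move left to (0,0)
Step 4: enter (0,0), '.' pass, move left to (0,-1)
Step 5: at (0,-1) — EXIT via left edge, pos 0
Distinct cells visited: 4 (path length 4)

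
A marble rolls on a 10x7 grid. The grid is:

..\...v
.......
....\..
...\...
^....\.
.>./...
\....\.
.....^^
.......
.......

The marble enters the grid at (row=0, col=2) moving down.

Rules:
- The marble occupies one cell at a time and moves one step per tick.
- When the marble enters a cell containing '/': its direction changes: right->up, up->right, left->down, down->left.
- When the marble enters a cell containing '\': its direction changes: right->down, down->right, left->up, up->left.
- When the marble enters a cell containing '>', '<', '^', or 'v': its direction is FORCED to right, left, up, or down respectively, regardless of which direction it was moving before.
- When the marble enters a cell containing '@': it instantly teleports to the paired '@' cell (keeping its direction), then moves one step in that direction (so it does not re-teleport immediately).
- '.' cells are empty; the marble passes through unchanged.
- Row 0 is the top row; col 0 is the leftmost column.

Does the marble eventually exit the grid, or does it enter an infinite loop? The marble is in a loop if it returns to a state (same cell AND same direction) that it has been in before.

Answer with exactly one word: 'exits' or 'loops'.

Answer: loops

Derivation:
Step 1: enter (0,2), '\' deflects down->right, move right to (0,3)
Step 2: enter (0,3), '.' pass, move right to (0,4)
Step 3: enter (0,4), '.' pass, move right to (0,5)
Step 4: enter (0,5), '.' pass, move right to (0,6)
Step 5: enter (0,6), 'v' forces right->down, move down to (1,6)
Step 6: enter (1,6), '.' pass, move down to (2,6)
Step 7: enter (2,6), '.' pass, move down to (3,6)
Step 8: enter (3,6), '.' pass, move down to (4,6)
Step 9: enter (4,6), '.' pass, move down to (5,6)
Step 10: enter (5,6), '.' pass, move down to (6,6)
Step 11: enter (6,6), '.' pass, move down to (7,6)
Step 12: enter (7,6), '^' forces down->up, move up to (6,6)
Step 13: enter (6,6), '.' pass, move up to (5,6)
Step 14: enter (5,6), '.' pass, move up to (4,6)
Step 15: enter (4,6), '.' pass, move up to (3,6)
Step 16: enter (3,6), '.' pass, move up to (2,6)
Step 17: enter (2,6), '.' pass, move up to (1,6)
Step 18: enter (1,6), '.' pass, move up to (0,6)
Step 19: enter (0,6), 'v' forces up->down, move down to (1,6)
Step 20: at (1,6) dir=down — LOOP DETECTED (seen before)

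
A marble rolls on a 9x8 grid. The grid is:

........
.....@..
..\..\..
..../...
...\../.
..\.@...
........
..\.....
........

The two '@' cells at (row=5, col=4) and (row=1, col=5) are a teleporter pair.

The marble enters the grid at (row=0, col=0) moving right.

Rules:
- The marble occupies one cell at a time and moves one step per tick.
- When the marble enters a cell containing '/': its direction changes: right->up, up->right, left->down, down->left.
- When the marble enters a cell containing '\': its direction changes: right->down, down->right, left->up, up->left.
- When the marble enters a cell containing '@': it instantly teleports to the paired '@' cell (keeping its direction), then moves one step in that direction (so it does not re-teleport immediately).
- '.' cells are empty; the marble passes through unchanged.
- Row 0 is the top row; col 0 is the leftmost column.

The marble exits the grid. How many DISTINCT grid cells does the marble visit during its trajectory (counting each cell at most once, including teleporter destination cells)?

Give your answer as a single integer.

Answer: 8

Derivation:
Step 1: enter (0,0), '.' pass, move right to (0,1)
Step 2: enter (0,1), '.' pass, move right to (0,2)
Step 3: enter (0,2), '.' pass, move right to (0,3)
Step 4: enter (0,3), '.' pass, move right to (0,4)
Step 5: enter (0,4), '.' pass, move right to (0,5)
Step 6: enter (0,5), '.' pass, move right to (0,6)
Step 7: enter (0,6), '.' pass, move right to (0,7)
Step 8: enter (0,7), '.' pass, move right to (0,8)
Step 9: at (0,8) — EXIT via right edge, pos 0
Distinct cells visited: 8 (path length 8)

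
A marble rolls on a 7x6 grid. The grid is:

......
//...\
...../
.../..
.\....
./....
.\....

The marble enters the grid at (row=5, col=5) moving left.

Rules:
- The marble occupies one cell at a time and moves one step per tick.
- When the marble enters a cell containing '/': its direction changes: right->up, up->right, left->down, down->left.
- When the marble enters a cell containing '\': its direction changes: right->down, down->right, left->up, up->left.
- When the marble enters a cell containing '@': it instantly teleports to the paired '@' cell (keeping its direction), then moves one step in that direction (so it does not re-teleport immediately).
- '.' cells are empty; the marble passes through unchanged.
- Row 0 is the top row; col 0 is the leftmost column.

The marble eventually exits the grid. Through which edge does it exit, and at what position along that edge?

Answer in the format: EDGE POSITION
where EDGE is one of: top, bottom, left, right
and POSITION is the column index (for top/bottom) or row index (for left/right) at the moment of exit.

Answer: right 6

Derivation:
Step 1: enter (5,5), '.' pass, move left to (5,4)
Step 2: enter (5,4), '.' pass, move left to (5,3)
Step 3: enter (5,3), '.' pass, move left to (5,2)
Step 4: enter (5,2), '.' pass, move left to (5,1)
Step 5: enter (5,1), '/' deflects left->down, move down to (6,1)
Step 6: enter (6,1), '\' deflects down->right, move right to (6,2)
Step 7: enter (6,2), '.' pass, move right to (6,3)
Step 8: enter (6,3), '.' pass, move right to (6,4)
Step 9: enter (6,4), '.' pass, move right to (6,5)
Step 10: enter (6,5), '.' pass, move right to (6,6)
Step 11: at (6,6) — EXIT via right edge, pos 6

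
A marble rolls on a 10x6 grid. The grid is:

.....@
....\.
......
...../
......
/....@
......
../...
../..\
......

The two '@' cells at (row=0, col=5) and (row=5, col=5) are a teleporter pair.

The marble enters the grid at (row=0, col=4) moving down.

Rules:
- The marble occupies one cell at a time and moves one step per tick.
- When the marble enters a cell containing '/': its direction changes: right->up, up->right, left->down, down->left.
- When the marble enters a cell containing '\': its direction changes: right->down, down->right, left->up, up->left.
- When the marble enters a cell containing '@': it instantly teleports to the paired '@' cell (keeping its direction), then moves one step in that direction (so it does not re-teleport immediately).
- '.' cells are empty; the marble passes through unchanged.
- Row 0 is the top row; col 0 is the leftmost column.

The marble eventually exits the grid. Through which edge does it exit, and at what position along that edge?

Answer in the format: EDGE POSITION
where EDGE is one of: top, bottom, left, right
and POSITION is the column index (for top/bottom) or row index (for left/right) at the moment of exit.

Step 1: enter (0,4), '.' pass, move down to (1,4)
Step 2: enter (1,4), '\' deflects down->right, move right to (1,5)
Step 3: enter (1,5), '.' pass, move right to (1,6)
Step 4: at (1,6) — EXIT via right edge, pos 1

Answer: right 1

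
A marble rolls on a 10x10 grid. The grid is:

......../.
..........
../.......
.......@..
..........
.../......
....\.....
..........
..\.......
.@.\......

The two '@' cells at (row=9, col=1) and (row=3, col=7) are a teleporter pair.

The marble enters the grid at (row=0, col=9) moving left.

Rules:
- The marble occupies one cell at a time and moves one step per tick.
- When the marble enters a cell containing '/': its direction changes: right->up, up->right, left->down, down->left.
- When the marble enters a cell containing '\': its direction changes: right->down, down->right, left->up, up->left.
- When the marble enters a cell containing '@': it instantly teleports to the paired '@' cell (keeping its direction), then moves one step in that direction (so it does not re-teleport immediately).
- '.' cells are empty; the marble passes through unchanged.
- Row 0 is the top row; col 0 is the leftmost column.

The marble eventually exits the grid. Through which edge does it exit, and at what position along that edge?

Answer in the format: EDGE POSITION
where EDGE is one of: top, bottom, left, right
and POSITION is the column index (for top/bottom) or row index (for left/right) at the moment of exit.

Step 1: enter (0,9), '.' pass, move left to (0,8)
Step 2: enter (0,8), '/' deflects left->down, move down to (1,8)
Step 3: enter (1,8), '.' pass, move down to (2,8)
Step 4: enter (2,8), '.' pass, move down to (3,8)
Step 5: enter (3,8), '.' pass, move down to (4,8)
Step 6: enter (4,8), '.' pass, move down to (5,8)
Step 7: enter (5,8), '.' pass, move down to (6,8)
Step 8: enter (6,8), '.' pass, move down to (7,8)
Step 9: enter (7,8), '.' pass, move down to (8,8)
Step 10: enter (8,8), '.' pass, move down to (9,8)
Step 11: enter (9,8), '.' pass, move down to (10,8)
Step 12: at (10,8) — EXIT via bottom edge, pos 8

Answer: bottom 8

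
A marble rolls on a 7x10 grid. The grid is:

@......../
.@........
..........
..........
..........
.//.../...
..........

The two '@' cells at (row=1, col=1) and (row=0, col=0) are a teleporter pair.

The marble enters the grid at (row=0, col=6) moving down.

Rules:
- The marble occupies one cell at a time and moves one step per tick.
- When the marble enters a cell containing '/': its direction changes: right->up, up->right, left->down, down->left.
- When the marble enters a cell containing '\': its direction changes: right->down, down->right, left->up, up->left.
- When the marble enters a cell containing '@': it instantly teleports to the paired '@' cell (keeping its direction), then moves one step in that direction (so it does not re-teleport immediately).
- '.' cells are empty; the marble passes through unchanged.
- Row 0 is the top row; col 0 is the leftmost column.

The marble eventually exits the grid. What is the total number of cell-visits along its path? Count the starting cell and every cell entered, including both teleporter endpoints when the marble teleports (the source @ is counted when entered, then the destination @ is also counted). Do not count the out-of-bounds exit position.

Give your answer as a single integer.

Step 1: enter (0,6), '.' pass, move down to (1,6)
Step 2: enter (1,6), '.' pass, move down to (2,6)
Step 3: enter (2,6), '.' pass, move down to (3,6)
Step 4: enter (3,6), '.' pass, move down to (4,6)
Step 5: enter (4,6), '.' pass, move down to (5,6)
Step 6: enter (5,6), '/' deflects down->left, move left to (5,5)
Step 7: enter (5,5), '.' pass, move left to (5,4)
Step 8: enter (5,4), '.' pass, move left to (5,3)
Step 9: enter (5,3), '.' pass, move left to (5,2)
Step 10: enter (5,2), '/' deflects left->down, move down to (6,2)
Step 11: enter (6,2), '.' pass, move down to (7,2)
Step 12: at (7,2) — EXIT via bottom edge, pos 2
Path length (cell visits): 11

Answer: 11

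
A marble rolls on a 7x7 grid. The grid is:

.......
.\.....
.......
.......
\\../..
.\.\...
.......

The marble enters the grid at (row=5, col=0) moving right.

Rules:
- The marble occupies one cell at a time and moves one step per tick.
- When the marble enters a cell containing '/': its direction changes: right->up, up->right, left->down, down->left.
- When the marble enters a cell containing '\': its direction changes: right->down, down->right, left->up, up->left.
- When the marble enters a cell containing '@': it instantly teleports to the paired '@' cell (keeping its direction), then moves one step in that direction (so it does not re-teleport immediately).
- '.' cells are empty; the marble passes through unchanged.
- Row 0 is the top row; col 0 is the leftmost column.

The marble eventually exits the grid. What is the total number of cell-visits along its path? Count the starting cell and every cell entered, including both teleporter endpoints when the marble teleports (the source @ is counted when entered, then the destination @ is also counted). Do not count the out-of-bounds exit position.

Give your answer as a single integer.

Step 1: enter (5,0), '.' pass, move right to (5,1)
Step 2: enter (5,1), '\' deflects right->down, move down to (6,1)
Step 3: enter (6,1), '.' pass, move down to (7,1)
Step 4: at (7,1) — EXIT via bottom edge, pos 1
Path length (cell visits): 3

Answer: 3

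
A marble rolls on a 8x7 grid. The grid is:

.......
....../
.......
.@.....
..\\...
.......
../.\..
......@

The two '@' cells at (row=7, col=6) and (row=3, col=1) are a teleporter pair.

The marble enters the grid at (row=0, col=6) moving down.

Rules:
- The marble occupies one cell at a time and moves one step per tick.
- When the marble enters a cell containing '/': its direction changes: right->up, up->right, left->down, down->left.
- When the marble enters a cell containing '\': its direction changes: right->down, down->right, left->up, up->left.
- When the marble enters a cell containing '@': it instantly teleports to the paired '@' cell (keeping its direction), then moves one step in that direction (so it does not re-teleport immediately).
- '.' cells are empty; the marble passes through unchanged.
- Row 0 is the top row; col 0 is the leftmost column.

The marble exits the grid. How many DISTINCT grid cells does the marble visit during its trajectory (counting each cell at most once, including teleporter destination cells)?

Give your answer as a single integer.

Answer: 8

Derivation:
Step 1: enter (0,6), '.' pass, move down to (1,6)
Step 2: enter (1,6), '/' deflects down->left, move left to (1,5)
Step 3: enter (1,5), '.' pass, move left to (1,4)
Step 4: enter (1,4), '.' pass, move left to (1,3)
Step 5: enter (1,3), '.' pass, move left to (1,2)
Step 6: enter (1,2), '.' pass, move left to (1,1)
Step 7: enter (1,1), '.' pass, move left to (1,0)
Step 8: enter (1,0), '.' pass, move left to (1,-1)
Step 9: at (1,-1) — EXIT via left edge, pos 1
Distinct cells visited: 8 (path length 8)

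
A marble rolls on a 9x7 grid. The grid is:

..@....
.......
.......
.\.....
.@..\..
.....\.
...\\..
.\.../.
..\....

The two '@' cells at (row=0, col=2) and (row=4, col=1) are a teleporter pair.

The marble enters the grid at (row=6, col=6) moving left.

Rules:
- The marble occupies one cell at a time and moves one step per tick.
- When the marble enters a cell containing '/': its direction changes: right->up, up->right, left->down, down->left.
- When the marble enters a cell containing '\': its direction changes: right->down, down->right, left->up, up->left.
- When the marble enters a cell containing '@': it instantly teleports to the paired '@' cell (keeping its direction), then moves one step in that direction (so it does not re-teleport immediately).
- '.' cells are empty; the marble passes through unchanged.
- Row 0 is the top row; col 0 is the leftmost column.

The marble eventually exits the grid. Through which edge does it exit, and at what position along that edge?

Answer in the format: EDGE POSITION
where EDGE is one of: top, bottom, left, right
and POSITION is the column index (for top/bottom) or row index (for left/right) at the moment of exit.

Step 1: enter (6,6), '.' pass, move left to (6,5)
Step 2: enter (6,5), '.' pass, move left to (6,4)
Step 3: enter (6,4), '\' deflects left->up, move up to (5,4)
Step 4: enter (5,4), '.' pass, move up to (4,4)
Step 5: enter (4,4), '\' deflects up->left, move left to (4,3)
Step 6: enter (4,3), '.' pass, move left to (4,2)
Step 7: enter (4,2), '.' pass, move left to (4,1)
Step 8: enter (4,1), '@' teleport (4,1)->(0,2), also enter (0,2), move left to (0,1)
Step 9: enter (0,1), '.' pass, move left to (0,0)
Step 10: enter (0,0), '.' pass, move left to (0,-1)
Step 11: at (0,-1) — EXIT via left edge, pos 0

Answer: left 0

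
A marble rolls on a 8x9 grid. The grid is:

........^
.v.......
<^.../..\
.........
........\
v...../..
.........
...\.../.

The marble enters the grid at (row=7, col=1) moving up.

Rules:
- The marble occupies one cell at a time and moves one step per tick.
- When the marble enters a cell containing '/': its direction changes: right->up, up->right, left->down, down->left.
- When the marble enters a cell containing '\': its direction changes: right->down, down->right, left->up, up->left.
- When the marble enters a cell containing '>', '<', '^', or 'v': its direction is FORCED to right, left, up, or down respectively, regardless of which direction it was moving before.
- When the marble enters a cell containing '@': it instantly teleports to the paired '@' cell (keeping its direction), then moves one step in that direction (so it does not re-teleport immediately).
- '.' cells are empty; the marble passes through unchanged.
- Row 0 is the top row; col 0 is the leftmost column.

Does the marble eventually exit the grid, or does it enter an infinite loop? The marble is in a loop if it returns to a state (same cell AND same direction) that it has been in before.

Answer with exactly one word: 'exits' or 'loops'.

Step 1: enter (7,1), '.' pass, move up to (6,1)
Step 2: enter (6,1), '.' pass, move up to (5,1)
Step 3: enter (5,1), '.' pass, move up to (4,1)
Step 4: enter (4,1), '.' pass, move up to (3,1)
Step 5: enter (3,1), '.' pass, move up to (2,1)
Step 6: enter (2,1), '^' forces up->up, move up to (1,1)
Step 7: enter (1,1), 'v' forces up->down, move down to (2,1)
Step 8: enter (2,1), '^' forces down->up, move up to (1,1)
Step 9: at (1,1) dir=up — LOOP DETECTED (seen before)

Answer: loops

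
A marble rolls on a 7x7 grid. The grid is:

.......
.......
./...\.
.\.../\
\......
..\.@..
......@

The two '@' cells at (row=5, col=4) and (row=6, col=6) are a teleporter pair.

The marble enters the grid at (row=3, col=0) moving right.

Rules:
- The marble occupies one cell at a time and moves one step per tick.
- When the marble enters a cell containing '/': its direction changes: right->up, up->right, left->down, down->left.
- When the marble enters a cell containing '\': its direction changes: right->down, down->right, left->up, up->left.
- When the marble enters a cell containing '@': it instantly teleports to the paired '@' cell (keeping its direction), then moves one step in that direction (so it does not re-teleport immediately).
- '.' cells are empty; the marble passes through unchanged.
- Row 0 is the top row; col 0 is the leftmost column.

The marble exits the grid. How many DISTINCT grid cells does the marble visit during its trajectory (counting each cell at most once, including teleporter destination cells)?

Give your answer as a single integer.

Answer: 5

Derivation:
Step 1: enter (3,0), '.' pass, move right to (3,1)
Step 2: enter (3,1), '\' deflects right->down, move down to (4,1)
Step 3: enter (4,1), '.' pass, move down to (5,1)
Step 4: enter (5,1), '.' pass, move down to (6,1)
Step 5: enter (6,1), '.' pass, move down to (7,1)
Step 6: at (7,1) — EXIT via bottom edge, pos 1
Distinct cells visited: 5 (path length 5)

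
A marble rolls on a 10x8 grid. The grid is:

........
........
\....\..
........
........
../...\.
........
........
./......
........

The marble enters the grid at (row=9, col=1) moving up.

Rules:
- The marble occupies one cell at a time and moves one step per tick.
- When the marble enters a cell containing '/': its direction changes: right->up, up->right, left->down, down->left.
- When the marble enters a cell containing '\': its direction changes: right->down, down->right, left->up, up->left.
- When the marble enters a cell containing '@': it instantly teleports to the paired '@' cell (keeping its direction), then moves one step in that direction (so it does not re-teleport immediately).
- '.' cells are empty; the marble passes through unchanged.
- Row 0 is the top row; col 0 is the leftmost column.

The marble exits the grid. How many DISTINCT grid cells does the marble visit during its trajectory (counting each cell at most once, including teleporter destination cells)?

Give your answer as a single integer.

Answer: 8

Derivation:
Step 1: enter (9,1), '.' pass, move up to (8,1)
Step 2: enter (8,1), '/' deflects up->right, move right to (8,2)
Step 3: enter (8,2), '.' pass, move right to (8,3)
Step 4: enter (8,3), '.' pass, move right to (8,4)
Step 5: enter (8,4), '.' pass, move right to (8,5)
Step 6: enter (8,5), '.' pass, move right to (8,6)
Step 7: enter (8,6), '.' pass, move right to (8,7)
Step 8: enter (8,7), '.' pass, move right to (8,8)
Step 9: at (8,8) — EXIT via right edge, pos 8
Distinct cells visited: 8 (path length 8)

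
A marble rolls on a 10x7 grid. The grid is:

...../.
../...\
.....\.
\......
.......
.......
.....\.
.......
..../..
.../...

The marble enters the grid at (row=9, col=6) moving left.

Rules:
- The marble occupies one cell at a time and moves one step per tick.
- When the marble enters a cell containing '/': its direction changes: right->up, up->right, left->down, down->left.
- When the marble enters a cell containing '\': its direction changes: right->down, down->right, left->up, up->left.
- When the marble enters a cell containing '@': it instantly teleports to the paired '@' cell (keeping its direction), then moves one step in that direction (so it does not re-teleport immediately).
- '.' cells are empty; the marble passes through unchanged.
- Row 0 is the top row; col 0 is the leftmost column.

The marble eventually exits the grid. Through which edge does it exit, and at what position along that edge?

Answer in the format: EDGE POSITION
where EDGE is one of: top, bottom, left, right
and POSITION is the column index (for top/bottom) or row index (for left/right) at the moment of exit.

Answer: bottom 3

Derivation:
Step 1: enter (9,6), '.' pass, move left to (9,5)
Step 2: enter (9,5), '.' pass, move left to (9,4)
Step 3: enter (9,4), '.' pass, move left to (9,3)
Step 4: enter (9,3), '/' deflects left->down, move down to (10,3)
Step 5: at (10,3) — EXIT via bottom edge, pos 3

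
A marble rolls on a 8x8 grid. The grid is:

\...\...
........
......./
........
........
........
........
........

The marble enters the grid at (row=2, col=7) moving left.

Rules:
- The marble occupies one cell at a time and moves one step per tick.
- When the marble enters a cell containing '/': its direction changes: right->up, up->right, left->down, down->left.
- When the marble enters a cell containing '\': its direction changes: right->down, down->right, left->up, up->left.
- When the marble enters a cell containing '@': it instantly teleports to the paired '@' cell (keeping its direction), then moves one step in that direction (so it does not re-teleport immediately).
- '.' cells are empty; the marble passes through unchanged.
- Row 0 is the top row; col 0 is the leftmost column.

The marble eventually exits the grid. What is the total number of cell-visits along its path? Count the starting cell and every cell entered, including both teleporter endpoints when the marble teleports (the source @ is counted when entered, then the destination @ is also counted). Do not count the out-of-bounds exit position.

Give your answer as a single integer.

Answer: 6

Derivation:
Step 1: enter (2,7), '/' deflects left->down, move down to (3,7)
Step 2: enter (3,7), '.' pass, move down to (4,7)
Step 3: enter (4,7), '.' pass, move down to (5,7)
Step 4: enter (5,7), '.' pass, move down to (6,7)
Step 5: enter (6,7), '.' pass, move down to (7,7)
Step 6: enter (7,7), '.' pass, move down to (8,7)
Step 7: at (8,7) — EXIT via bottom edge, pos 7
Path length (cell visits): 6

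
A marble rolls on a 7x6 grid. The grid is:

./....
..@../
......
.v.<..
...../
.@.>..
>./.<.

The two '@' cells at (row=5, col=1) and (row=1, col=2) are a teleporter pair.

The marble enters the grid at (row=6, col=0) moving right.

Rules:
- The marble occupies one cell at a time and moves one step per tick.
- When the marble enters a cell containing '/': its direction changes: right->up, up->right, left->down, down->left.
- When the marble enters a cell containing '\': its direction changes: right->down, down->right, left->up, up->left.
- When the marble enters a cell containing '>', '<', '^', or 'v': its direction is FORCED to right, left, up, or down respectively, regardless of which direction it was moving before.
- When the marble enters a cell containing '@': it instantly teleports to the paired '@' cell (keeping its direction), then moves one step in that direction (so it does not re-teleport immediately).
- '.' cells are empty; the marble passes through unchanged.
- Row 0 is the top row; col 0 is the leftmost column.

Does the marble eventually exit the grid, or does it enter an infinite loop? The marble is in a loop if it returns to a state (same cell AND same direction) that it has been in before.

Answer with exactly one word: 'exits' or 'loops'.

Answer: loops

Derivation:
Step 1: enter (6,0), '>' forces right->right, move right to (6,1)
Step 2: enter (6,1), '.' pass, move right to (6,2)
Step 3: enter (6,2), '/' deflects right->up, move up to (5,2)
Step 4: enter (5,2), '.' pass, move up to (4,2)
Step 5: enter (4,2), '.' pass, move up to (3,2)
Step 6: enter (3,2), '.' pass, move up to (2,2)
Step 7: enter (2,2), '.' pass, move up to (1,2)
Step 8: enter (1,2), '@' teleport (1,2)->(5,1), also enter (5,1), move up to (4,1)
Step 9: enter (4,1), '.' pass, move up to (3,1)
Step 10: enter (3,1), 'v' forces up->down, move down to (4,1)
Step 11: enter (4,1), '.' pass, move down to (5,1)
Step 12: enter (5,1), '@' teleport (5,1)->(1,2), also enter (1,2), move down to (2,2)
Step 13: enter (2,2), '.' pass, move down to (3,2)
Step 14: enter (3,2), '.' pass, move down to (4,2)
Step 15: enter (4,2), '.' pass, move down to (5,2)
Step 16: enter (5,2), '.' pass, move down to (6,2)
Step 17: enter (6,2), '/' deflects down->left, move left to (6,1)
Step 18: enter (6,1), '.' pass, move left to (6,0)
Step 19: enter (6,0), '>' forces left->right, move right to (6,1)
Step 20: at (6,1) dir=right — LOOP DETECTED (seen before)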